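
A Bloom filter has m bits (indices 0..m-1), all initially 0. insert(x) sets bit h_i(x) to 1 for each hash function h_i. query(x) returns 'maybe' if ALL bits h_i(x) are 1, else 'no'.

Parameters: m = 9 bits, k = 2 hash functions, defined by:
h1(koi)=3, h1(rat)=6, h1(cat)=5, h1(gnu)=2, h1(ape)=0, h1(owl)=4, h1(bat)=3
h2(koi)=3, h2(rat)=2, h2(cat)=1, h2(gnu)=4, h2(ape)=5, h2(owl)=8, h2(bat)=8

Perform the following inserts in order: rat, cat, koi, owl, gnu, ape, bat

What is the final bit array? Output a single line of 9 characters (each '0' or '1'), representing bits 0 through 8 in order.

Start: bits=000000000
After insert 'rat': sets bits 2 6 -> bits=001000100
After insert 'cat': sets bits 1 5 -> bits=011001100
After insert 'koi': sets bits 3 -> bits=011101100
After insert 'owl': sets bits 4 8 -> bits=011111101
After insert 'gnu': sets bits 2 4 -> bits=011111101
After insert 'ape': sets bits 0 5 -> bits=111111101
After insert 'bat': sets bits 3 8 -> bits=111111101

Answer: 111111101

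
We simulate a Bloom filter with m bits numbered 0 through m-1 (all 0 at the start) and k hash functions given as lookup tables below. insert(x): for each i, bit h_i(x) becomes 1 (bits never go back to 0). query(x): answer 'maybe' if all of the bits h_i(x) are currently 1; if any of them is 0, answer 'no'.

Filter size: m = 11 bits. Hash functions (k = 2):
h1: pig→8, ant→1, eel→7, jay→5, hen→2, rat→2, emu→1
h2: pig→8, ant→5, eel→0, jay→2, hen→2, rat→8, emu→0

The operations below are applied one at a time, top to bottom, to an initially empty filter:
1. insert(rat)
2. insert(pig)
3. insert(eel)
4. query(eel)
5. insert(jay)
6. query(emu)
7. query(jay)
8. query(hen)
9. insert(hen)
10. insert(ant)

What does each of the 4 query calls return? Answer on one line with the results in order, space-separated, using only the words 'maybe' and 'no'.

Answer: maybe no maybe maybe

Derivation:
Start: bits=00000000000
Op 1: insert rat -> sets bits 2 8 -> bits=00100000100
Op 2: insert pig -> sets bits 8 -> bits=00100000100
Op 3: insert eel -> sets bits 0 7 -> bits=10100001100
Op 4: query eel -> checks bit0=1, bit7=1 (all 1) -> maybe
Op 5: insert jay -> sets bits 2 5 -> bits=10100101100
Op 6: query emu -> checks bit0=1, bit1=0 (has a 0) -> no
Op 7: query jay -> checks bit2=1, bit5=1 (all 1) -> maybe
Op 8: query hen -> checks bit2=1 (all 1) -> maybe
Op 9: insert hen -> sets bits 2 -> bits=10100101100
Op 10: insert ant -> sets bits 1 5 -> bits=11100101100
Query results in order: maybe no maybe maybe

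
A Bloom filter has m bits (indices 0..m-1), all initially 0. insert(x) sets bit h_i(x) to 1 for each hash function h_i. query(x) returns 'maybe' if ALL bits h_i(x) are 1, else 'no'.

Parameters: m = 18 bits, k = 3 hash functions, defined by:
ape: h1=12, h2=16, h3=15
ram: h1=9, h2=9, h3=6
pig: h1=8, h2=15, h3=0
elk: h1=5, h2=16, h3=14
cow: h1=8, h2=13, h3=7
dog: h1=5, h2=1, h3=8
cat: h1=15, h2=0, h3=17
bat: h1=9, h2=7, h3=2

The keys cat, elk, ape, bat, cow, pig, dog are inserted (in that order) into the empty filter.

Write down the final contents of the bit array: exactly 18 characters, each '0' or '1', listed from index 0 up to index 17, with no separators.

Start: bits=000000000000000000
After insert 'cat': sets bits 0 15 17 -> bits=100000000000000101
After insert 'elk': sets bits 5 14 16 -> bits=100001000000001111
After insert 'ape': sets bits 12 15 16 -> bits=100001000000101111
After insert 'bat': sets bits 2 7 9 -> bits=101001010100101111
After insert 'cow': sets bits 7 8 13 -> bits=101001011100111111
After insert 'pig': sets bits 0 8 15 -> bits=101001011100111111
After insert 'dog': sets bits 1 5 8 -> bits=111001011100111111

Answer: 111001011100111111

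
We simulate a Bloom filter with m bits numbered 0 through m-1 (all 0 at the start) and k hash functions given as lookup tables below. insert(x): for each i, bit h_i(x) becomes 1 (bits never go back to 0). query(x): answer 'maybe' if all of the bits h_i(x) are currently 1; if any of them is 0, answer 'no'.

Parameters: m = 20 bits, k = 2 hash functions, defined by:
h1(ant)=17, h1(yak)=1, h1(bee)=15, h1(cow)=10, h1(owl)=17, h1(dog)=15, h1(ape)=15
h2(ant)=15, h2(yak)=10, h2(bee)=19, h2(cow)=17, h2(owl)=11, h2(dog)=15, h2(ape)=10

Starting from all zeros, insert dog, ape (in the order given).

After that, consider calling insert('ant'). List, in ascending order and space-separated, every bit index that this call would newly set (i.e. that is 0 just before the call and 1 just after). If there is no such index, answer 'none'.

Start: bits=00000000000000000000
After insert 'dog': sets bits 15 -> bits=00000000000000010000
After insert 'ape': sets bits 10 15 -> bits=00000000001000010000
insert 'ant' would touch bits 15 17; currently bit15=1, bit17=0
Bits that are 0 among those (would change 0->1): 17

Answer: 17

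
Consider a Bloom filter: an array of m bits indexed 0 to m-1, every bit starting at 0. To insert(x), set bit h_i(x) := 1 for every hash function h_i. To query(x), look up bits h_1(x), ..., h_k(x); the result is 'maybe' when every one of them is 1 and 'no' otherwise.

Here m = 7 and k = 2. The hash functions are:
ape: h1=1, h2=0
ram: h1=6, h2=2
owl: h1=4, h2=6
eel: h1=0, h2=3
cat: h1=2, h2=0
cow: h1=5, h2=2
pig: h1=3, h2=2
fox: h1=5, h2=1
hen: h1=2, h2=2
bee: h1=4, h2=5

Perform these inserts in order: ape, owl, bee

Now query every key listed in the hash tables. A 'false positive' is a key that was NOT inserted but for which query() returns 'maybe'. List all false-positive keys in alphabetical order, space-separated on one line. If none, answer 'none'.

Answer: fox

Derivation:
Start: bits=0000000
After insert 'ape': sets bits 0 1 -> bits=1100000
After insert 'owl': sets bits 4 6 -> bits=1100101
After insert 'bee': sets bits 4 5 -> bits=1100111
Not inserted: cat cow eel fox hen pig ram — query each against bits=1100111:
query cat: checks bit0=1, bit2=0 (has a 0) -> no => not a false positive
query cow: checks bit2=0, bit5=1 (has a 0) -> no => not a false positive
query eel: checks bit0=1, bit3=0 (has a 0) -> no => not a false positive
query fox: checks bit1=1, bit5=1 (all 1) -> maybe => FALSE POSITIVE
query hen: checks bit2=0 (has a 0) -> no => not a false positive
query pig: checks bit2=0, bit3=0 (has a 0) -> no => not a false positive
query ram: checks bit2=0, bit6=1 (has a 0) -> no => not a false positive
False positives (alphabetical): fox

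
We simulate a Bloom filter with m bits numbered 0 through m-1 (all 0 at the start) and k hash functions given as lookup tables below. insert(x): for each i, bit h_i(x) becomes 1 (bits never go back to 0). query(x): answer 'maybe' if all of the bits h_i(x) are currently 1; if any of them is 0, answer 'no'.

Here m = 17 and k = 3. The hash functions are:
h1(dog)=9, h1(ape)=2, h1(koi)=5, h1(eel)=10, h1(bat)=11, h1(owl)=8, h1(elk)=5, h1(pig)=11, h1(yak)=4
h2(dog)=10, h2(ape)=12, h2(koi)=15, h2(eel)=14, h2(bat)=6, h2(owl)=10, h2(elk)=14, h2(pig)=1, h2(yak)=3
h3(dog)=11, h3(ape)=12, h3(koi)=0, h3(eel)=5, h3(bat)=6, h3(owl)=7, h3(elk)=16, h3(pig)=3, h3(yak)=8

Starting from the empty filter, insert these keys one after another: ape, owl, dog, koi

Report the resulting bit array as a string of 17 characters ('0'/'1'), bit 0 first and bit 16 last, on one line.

Answer: 10100101111110010

Derivation:
Start: bits=00000000000000000
After insert 'ape': sets bits 2 12 -> bits=00100000000010000
After insert 'owl': sets bits 7 8 10 -> bits=00100001101010000
After insert 'dog': sets bits 9 10 11 -> bits=00100001111110000
After insert 'koi': sets bits 0 5 15 -> bits=10100101111110010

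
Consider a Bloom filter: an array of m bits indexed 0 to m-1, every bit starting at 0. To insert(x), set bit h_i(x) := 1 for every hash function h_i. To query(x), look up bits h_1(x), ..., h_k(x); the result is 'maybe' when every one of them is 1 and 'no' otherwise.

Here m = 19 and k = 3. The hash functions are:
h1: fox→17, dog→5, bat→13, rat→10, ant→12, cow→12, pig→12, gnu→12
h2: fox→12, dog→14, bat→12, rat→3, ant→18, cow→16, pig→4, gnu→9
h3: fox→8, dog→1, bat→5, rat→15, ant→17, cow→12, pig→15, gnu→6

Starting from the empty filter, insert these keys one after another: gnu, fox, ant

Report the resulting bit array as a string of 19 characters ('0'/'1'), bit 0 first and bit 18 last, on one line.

Start: bits=0000000000000000000
After insert 'gnu': sets bits 6 9 12 -> bits=0000001001001000000
After insert 'fox': sets bits 8 12 17 -> bits=0000001011001000010
After insert 'ant': sets bits 12 17 18 -> bits=0000001011001000011

Answer: 0000001011001000011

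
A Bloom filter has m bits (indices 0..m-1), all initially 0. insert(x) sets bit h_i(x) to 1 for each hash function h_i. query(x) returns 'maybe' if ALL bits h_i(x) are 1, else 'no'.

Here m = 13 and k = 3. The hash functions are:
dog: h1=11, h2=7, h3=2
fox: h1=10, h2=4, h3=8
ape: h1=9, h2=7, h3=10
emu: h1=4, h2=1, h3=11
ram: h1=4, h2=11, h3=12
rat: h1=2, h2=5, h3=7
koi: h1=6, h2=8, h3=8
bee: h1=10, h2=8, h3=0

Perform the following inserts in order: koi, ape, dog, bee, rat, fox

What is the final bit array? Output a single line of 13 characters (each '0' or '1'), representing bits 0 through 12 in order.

Answer: 1010111111110

Derivation:
Start: bits=0000000000000
After insert 'koi': sets bits 6 8 -> bits=0000001010000
After insert 'ape': sets bits 7 9 10 -> bits=0000001111100
After insert 'dog': sets bits 2 7 11 -> bits=0010001111110
After insert 'bee': sets bits 0 8 10 -> bits=1010001111110
After insert 'rat': sets bits 2 5 7 -> bits=1010011111110
After insert 'fox': sets bits 4 8 10 -> bits=1010111111110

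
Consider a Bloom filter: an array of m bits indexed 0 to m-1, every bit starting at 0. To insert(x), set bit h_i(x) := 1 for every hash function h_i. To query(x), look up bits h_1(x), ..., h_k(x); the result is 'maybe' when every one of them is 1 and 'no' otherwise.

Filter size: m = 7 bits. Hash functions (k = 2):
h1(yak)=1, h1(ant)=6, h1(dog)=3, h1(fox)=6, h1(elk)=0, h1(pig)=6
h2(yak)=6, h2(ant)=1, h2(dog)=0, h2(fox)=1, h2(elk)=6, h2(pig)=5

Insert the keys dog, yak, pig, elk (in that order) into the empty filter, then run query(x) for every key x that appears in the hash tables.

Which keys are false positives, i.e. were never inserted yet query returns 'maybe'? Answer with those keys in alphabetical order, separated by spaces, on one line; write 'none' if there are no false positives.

Start: bits=0000000
After insert 'dog': sets bits 0 3 -> bits=1001000
After insert 'yak': sets bits 1 6 -> bits=1101001
After insert 'pig': sets bits 5 6 -> bits=1101011
After insert 'elk': sets bits 0 6 -> bits=1101011
Not inserted: ant fox — query each against bits=1101011:
query ant: checks bit1=1, bit6=1 (all 1) -> maybe => FALSE POSITIVE
query fox: checks bit1=1, bit6=1 (all 1) -> maybe => FALSE POSITIVE
False positives (alphabetical): ant fox

Answer: ant fox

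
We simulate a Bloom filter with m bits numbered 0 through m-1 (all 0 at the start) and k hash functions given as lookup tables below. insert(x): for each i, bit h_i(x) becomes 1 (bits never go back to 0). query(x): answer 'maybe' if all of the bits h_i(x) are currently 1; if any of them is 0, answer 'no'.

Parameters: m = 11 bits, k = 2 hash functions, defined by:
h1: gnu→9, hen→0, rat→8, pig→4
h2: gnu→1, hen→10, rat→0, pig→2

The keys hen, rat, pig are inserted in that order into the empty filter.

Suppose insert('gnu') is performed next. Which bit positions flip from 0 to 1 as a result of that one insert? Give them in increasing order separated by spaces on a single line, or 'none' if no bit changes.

Answer: 1 9

Derivation:
Start: bits=00000000000
After insert 'hen': sets bits 0 10 -> bits=10000000001
After insert 'rat': sets bits 0 8 -> bits=10000000101
After insert 'pig': sets bits 2 4 -> bits=10101000101
insert 'gnu' would touch bits 1 9; currently bit1=0, bit9=0
Bits that are 0 among those (would change 0->1): 1 9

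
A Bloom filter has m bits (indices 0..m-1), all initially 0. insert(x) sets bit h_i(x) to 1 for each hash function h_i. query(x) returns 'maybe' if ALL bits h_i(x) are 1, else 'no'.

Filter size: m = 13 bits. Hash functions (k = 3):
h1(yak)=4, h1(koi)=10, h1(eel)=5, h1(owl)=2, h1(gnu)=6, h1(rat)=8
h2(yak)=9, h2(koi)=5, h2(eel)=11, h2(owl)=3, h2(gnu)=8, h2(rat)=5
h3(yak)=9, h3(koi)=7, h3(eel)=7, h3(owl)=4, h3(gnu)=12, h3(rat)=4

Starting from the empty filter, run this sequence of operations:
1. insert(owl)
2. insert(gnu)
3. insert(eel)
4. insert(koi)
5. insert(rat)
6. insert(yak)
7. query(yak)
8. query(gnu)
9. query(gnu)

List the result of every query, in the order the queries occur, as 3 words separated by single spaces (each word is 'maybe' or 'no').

Answer: maybe maybe maybe

Derivation:
Start: bits=0000000000000
Op 1: insert owl -> sets bits 2 3 4 -> bits=0011100000000
Op 2: insert gnu -> sets bits 6 8 12 -> bits=0011101010001
Op 3: insert eel -> sets bits 5 7 11 -> bits=0011111110011
Op 4: insert koi -> sets bits 5 7 10 -> bits=0011111110111
Op 5: insert rat -> sets bits 4 5 8 -> bits=0011111110111
Op 6: insert yak -> sets bits 4 9 -> bits=0011111111111
Op 7: query yak -> checks bit4=1, bit9=1 (all 1) -> maybe
Op 8: query gnu -> checks bit6=1, bit8=1, bit12=1 (all 1) -> maybe
Op 9: query gnu -> checks bit6=1, bit8=1, bit12=1 (all 1) -> maybe
Query results in order: maybe maybe maybe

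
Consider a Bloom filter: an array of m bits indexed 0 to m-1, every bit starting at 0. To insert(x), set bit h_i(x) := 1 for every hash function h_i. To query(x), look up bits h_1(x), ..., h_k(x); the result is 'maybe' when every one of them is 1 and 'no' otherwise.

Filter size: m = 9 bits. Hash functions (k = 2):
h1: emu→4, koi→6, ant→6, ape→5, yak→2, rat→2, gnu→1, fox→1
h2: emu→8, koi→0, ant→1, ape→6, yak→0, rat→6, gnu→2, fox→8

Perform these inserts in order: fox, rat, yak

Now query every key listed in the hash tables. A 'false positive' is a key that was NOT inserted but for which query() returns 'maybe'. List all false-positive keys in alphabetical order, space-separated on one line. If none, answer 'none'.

Start: bits=000000000
After insert 'fox': sets bits 1 8 -> bits=010000001
After insert 'rat': sets bits 2 6 -> bits=011000101
After insert 'yak': sets bits 0 2 -> bits=111000101
Not inserted: ant ape emu gnu koi — query each against bits=111000101:
query ant: checks bit1=1, bit6=1 (all 1) -> maybe => FALSE POSITIVE
query ape: checks bit5=0, bit6=1 (has a 0) -> no => not a false positive
query emu: checks bit4=0, bit8=1 (has a 0) -> no => not a false positive
query gnu: checks bit1=1, bit2=1 (all 1) -> maybe => FALSE POSITIVE
query koi: checks bit0=1, bit6=1 (all 1) -> maybe => FALSE POSITIVE
False positives (alphabetical): ant gnu koi

Answer: ant gnu koi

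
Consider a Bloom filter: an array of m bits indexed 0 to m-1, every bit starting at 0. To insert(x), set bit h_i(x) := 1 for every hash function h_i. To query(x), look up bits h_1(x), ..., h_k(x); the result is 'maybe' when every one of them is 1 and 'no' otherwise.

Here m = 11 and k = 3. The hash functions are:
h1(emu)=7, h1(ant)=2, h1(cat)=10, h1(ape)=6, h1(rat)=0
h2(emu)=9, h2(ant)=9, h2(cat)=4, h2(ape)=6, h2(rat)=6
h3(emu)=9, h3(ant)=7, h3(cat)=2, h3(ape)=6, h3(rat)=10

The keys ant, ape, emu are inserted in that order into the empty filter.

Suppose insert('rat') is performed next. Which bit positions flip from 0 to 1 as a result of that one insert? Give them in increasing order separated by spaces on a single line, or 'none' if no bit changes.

Start: bits=00000000000
After insert 'ant': sets bits 2 7 9 -> bits=00100001010
After insert 'ape': sets bits 6 -> bits=00100011010
After insert 'emu': sets bits 7 9 -> bits=00100011010
insert 'rat' would touch bits 0 6 10; currently bit0=0, bit6=1, bit10=0
Bits that are 0 among those (would change 0->1): 0 10

Answer: 0 10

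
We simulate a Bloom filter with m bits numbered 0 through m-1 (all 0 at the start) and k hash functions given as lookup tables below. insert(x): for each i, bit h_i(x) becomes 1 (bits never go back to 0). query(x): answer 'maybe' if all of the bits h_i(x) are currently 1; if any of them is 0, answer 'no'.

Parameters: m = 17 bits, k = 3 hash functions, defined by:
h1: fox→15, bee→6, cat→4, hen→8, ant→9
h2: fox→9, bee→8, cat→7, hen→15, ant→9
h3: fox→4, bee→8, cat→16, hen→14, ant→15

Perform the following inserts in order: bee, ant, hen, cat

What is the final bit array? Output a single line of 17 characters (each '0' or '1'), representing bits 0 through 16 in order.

Answer: 00001011110000111

Derivation:
Start: bits=00000000000000000
After insert 'bee': sets bits 6 8 -> bits=00000010100000000
After insert 'ant': sets bits 9 15 -> bits=00000010110000010
After insert 'hen': sets bits 8 14 15 -> bits=00000010110000110
After insert 'cat': sets bits 4 7 16 -> bits=00001011110000111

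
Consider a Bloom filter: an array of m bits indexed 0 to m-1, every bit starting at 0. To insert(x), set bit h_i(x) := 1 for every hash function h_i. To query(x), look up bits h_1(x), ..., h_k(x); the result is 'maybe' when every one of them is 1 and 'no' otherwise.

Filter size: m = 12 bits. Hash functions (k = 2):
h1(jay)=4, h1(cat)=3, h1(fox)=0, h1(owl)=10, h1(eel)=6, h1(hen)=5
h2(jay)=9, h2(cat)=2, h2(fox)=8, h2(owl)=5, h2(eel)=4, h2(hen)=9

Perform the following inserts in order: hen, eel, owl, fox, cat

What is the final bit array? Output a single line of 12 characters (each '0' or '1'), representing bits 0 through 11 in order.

Start: bits=000000000000
After insert 'hen': sets bits 5 9 -> bits=000001000100
After insert 'eel': sets bits 4 6 -> bits=000011100100
After insert 'owl': sets bits 5 10 -> bits=000011100110
After insert 'fox': sets bits 0 8 -> bits=100011101110
After insert 'cat': sets bits 2 3 -> bits=101111101110

Answer: 101111101110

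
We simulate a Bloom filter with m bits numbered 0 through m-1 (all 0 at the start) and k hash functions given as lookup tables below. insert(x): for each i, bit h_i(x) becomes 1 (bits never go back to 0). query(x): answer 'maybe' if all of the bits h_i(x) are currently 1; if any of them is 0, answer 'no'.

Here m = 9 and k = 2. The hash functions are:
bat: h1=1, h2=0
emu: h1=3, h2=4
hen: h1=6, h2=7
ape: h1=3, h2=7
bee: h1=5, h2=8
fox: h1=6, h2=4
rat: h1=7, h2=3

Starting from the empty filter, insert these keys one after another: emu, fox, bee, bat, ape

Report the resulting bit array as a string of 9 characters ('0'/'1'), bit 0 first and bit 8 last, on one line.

Start: bits=000000000
After insert 'emu': sets bits 3 4 -> bits=000110000
After insert 'fox': sets bits 4 6 -> bits=000110100
After insert 'bee': sets bits 5 8 -> bits=000111101
After insert 'bat': sets bits 0 1 -> bits=110111101
After insert 'ape': sets bits 3 7 -> bits=110111111

Answer: 110111111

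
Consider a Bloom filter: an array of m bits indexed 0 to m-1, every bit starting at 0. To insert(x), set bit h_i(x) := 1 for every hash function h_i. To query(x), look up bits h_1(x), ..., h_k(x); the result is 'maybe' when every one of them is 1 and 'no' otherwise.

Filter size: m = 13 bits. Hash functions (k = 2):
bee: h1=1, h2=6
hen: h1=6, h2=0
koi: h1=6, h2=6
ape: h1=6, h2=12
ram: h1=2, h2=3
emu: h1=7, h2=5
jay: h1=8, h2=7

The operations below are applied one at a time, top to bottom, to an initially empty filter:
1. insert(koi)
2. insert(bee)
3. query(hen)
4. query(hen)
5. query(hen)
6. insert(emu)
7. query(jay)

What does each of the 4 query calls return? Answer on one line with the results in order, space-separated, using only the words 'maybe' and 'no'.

Start: bits=0000000000000
Op 1: insert koi -> sets bits 6 -> bits=0000001000000
Op 2: insert bee -> sets bits 1 6 -> bits=0100001000000
Op 3: query hen -> checks bit0=0, bit6=1 (has a 0) -> no
Op 4: query hen -> checks bit0=0, bit6=1 (has a 0) -> no
Op 5: query hen -> checks bit0=0, bit6=1 (has a 0) -> no
Op 6: insert emu -> sets bits 5 7 -> bits=0100011100000
Op 7: query jay -> checks bit7=1, bit8=0 (has a 0) -> no
Query results in order: no no no no

Answer: no no no no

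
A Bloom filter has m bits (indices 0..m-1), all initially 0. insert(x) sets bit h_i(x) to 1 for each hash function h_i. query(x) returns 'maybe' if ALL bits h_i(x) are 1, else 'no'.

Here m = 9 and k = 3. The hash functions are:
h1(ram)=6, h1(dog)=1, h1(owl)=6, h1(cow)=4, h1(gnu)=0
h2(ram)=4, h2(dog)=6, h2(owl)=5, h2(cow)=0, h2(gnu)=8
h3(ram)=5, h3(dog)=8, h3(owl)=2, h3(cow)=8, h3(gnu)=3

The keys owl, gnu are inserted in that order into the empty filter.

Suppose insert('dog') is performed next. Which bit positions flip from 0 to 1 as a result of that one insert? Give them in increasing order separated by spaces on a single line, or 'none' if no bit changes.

Answer: 1

Derivation:
Start: bits=000000000
After insert 'owl': sets bits 2 5 6 -> bits=001001100
After insert 'gnu': sets bits 0 3 8 -> bits=101101101
insert 'dog' would touch bits 1 6 8; currently bit1=0, bit6=1, bit8=1
Bits that are 0 among those (would change 0->1): 1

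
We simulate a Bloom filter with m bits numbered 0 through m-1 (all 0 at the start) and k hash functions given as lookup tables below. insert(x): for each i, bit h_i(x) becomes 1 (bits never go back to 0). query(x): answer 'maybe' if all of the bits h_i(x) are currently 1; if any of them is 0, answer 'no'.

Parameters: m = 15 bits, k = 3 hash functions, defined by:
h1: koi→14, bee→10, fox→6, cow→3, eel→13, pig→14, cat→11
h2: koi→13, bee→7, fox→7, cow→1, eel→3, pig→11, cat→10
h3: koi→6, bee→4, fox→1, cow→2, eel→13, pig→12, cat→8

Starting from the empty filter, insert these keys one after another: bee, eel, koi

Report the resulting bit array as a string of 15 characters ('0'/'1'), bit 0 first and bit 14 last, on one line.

Answer: 000110110010011

Derivation:
Start: bits=000000000000000
After insert 'bee': sets bits 4 7 10 -> bits=000010010010000
After insert 'eel': sets bits 3 13 -> bits=000110010010010
After insert 'koi': sets bits 6 13 14 -> bits=000110110010011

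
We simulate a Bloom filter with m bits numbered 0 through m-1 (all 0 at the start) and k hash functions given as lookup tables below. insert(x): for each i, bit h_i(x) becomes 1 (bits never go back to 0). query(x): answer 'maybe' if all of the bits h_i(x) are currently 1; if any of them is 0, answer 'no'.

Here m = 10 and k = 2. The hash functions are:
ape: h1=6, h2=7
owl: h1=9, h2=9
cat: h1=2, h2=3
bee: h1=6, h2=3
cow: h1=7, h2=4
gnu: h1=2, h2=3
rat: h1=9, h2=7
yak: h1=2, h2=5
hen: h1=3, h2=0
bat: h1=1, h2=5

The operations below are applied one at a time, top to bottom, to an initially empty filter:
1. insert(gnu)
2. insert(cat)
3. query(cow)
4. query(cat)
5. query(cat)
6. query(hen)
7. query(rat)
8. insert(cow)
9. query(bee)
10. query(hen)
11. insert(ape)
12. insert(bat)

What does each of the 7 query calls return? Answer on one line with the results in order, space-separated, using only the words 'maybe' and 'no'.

Start: bits=0000000000
Op 1: insert gnu -> sets bits 2 3 -> bits=0011000000
Op 2: insert cat -> sets bits 2 3 -> bits=0011000000
Op 3: query cow -> checks bit4=0, bit7=0 (has a 0) -> no
Op 4: query cat -> checks bit2=1, bit3=1 (all 1) -> maybe
Op 5: query cat -> checks bit2=1, bit3=1 (all 1) -> maybe
Op 6: query hen -> checks bit0=0, bit3=1 (has a 0) -> no
Op 7: query rat -> checks bit7=0, bit9=0 (has a 0) -> no
Op 8: insert cow -> sets bits 4 7 -> bits=0011100100
Op 9: query bee -> checks bit3=1, bit6=0 (has a 0) -> no
Op 10: query hen -> checks bit0=0, bit3=1 (has a 0) -> no
Op 11: insert ape -> sets bits 6 7 -> bits=0011101100
Op 12: insert bat -> sets bits 1 5 -> bits=0111111100
Query results in order: no maybe maybe no no no no

Answer: no maybe maybe no no no no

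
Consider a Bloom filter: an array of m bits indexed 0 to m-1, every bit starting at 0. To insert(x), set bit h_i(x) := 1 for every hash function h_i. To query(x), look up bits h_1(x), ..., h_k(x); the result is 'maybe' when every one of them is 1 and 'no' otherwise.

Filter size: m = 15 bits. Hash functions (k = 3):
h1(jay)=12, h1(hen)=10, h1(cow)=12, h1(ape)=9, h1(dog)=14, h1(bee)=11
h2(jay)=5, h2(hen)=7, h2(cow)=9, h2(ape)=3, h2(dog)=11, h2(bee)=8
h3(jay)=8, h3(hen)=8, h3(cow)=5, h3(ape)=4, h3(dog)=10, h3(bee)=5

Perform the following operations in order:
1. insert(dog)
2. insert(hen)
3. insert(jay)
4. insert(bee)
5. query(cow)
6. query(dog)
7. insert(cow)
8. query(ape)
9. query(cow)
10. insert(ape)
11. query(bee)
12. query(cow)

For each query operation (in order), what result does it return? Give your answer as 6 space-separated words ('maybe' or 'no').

Answer: no maybe no maybe maybe maybe

Derivation:
Start: bits=000000000000000
Op 1: insert dog -> sets bits 10 11 14 -> bits=000000000011001
Op 2: insert hen -> sets bits 7 8 10 -> bits=000000011011001
Op 3: insert jay -> sets bits 5 8 12 -> bits=000001011011101
Op 4: insert bee -> sets bits 5 8 11 -> bits=000001011011101
Op 5: query cow -> checks bit5=1, bit9=0, bit12=1 (has a 0) -> no
Op 6: query dog -> checks bit10=1, bit11=1, bit14=1 (all 1) -> maybe
Op 7: insert cow -> sets bits 5 9 12 -> bits=000001011111101
Op 8: query ape -> checks bit3=0, bit4=0, bit9=1 (has a 0) -> no
Op 9: query cow -> checks bit5=1, bit9=1, bit12=1 (all 1) -> maybe
Op 10: insert ape -> sets bits 3 4 9 -> bits=000111011111101
Op 11: query bee -> checks bit5=1, bit8=1, bit11=1 (all 1) -> maybe
Op 12: query cow -> checks bit5=1, bit9=1, bit12=1 (all 1) -> maybe
Query results in order: no maybe no maybe maybe maybe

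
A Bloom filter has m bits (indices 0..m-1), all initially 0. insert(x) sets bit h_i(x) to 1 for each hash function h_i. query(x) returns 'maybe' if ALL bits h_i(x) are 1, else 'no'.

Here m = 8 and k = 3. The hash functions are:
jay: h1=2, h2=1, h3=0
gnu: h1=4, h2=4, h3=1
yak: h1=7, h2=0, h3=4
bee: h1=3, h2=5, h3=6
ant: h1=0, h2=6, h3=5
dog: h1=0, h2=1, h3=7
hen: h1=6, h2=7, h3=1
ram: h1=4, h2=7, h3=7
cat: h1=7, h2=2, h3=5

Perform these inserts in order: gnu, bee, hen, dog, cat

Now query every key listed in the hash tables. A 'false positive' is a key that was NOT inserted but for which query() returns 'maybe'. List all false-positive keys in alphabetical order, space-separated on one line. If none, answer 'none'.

Answer: ant jay ram yak

Derivation:
Start: bits=00000000
After insert 'gnu': sets bits 1 4 -> bits=01001000
After insert 'bee': sets bits 3 5 6 -> bits=01011110
After insert 'hen': sets bits 1 6 7 -> bits=01011111
After insert 'dog': sets bits 0 1 7 -> bits=11011111
After insert 'cat': sets bits 2 5 7 -> bits=11111111
Not inserted: ant jay ram yak — query each against bits=11111111:
query ant: checks bit0=1, bit5=1, bit6=1 (all 1) -> maybe => FALSE POSITIVE
query jay: checks bit0=1, bit1=1, bit2=1 (all 1) -> maybe => FALSE POSITIVE
query ram: checks bit4=1, bit7=1 (all 1) -> maybe => FALSE POSITIVE
query yak: checks bit0=1, bit4=1, bit7=1 (all 1) -> maybe => FALSE POSITIVE
False positives (alphabetical): ant jay ram yak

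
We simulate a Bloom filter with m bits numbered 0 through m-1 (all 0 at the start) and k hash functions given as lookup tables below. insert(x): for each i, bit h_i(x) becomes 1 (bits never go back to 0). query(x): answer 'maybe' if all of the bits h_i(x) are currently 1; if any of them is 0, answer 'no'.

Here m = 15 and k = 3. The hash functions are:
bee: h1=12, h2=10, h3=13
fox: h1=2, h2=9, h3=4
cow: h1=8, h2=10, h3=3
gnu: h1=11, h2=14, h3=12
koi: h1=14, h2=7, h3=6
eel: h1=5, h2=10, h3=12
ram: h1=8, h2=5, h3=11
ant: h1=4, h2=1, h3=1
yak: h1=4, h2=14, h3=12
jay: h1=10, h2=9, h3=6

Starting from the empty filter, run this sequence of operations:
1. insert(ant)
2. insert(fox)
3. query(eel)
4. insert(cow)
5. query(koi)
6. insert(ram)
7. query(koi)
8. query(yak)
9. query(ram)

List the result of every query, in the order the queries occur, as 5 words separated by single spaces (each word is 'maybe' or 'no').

Start: bits=000000000000000
Op 1: insert ant -> sets bits 1 4 -> bits=010010000000000
Op 2: insert fox -> sets bits 2 4 9 -> bits=011010000100000
Op 3: query eel -> checks bit5=0, bit10=0, bit12=0 (has a 0) -> no
Op 4: insert cow -> sets bits 3 8 10 -> bits=011110001110000
Op 5: query koi -> checks bit6=0, bit7=0, bit14=0 (has a 0) -> no
Op 6: insert ram -> sets bits 5 8 11 -> bits=011111001111000
Op 7: query koi -> checks bit6=0, bit7=0, bit14=0 (has a 0) -> no
Op 8: query yak -> checks bit4=1, bit12=0, bit14=0 (has a 0) -> no
Op 9: query ram -> checks bit5=1, bit8=1, bit11=1 (all 1) -> maybe
Query results in order: no no no no maybe

Answer: no no no no maybe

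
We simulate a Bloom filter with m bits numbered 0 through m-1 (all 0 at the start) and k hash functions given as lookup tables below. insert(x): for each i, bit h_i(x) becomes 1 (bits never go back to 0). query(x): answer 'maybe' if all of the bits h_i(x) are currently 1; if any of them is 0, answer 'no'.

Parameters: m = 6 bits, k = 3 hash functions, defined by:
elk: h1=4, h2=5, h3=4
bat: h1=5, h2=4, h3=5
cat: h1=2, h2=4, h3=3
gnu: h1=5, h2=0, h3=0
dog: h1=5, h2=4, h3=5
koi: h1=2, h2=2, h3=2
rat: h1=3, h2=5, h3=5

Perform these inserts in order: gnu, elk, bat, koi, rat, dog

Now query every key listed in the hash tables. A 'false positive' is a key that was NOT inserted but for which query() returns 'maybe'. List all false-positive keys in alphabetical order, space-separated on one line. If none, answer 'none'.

Answer: cat

Derivation:
Start: bits=000000
After insert 'gnu': sets bits 0 5 -> bits=100001
After insert 'elk': sets bits 4 5 -> bits=100011
After insert 'bat': sets bits 4 5 -> bits=100011
After insert 'koi': sets bits 2 -> bits=101011
After insert 'rat': sets bits 3 5 -> bits=101111
After insert 'dog': sets bits 4 5 -> bits=101111
Not inserted: cat — query each against bits=101111:
query cat: checks bit2=1, bit3=1, bit4=1 (all 1) -> maybe => FALSE POSITIVE
False positives (alphabetical): cat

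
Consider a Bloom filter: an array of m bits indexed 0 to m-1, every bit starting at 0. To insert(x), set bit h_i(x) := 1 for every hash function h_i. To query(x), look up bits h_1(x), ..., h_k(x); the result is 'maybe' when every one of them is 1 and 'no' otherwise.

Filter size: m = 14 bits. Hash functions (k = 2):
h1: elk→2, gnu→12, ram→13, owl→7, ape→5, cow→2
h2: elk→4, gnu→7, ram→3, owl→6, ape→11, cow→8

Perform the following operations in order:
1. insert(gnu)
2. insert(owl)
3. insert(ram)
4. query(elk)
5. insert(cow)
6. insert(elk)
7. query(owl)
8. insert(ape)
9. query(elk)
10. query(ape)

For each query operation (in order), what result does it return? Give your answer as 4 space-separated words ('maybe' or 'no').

Answer: no maybe maybe maybe

Derivation:
Start: bits=00000000000000
Op 1: insert gnu -> sets bits 7 12 -> bits=00000001000010
Op 2: insert owl -> sets bits 6 7 -> bits=00000011000010
Op 3: insert ram -> sets bits 3 13 -> bits=00010011000011
Op 4: query elk -> checks bit2=0, bit4=0 (has a 0) -> no
Op 5: insert cow -> sets bits 2 8 -> bits=00110011100011
Op 6: insert elk -> sets bits 2 4 -> bits=00111011100011
Op 7: query owl -> checks bit6=1, bit7=1 (all 1) -> maybe
Op 8: insert ape -> sets bits 5 11 -> bits=00111111100111
Op 9: query elk -> checks bit2=1, bit4=1 (all 1) -> maybe
Op 10: query ape -> checks bit5=1, bit11=1 (all 1) -> maybe
Query results in order: no maybe maybe maybe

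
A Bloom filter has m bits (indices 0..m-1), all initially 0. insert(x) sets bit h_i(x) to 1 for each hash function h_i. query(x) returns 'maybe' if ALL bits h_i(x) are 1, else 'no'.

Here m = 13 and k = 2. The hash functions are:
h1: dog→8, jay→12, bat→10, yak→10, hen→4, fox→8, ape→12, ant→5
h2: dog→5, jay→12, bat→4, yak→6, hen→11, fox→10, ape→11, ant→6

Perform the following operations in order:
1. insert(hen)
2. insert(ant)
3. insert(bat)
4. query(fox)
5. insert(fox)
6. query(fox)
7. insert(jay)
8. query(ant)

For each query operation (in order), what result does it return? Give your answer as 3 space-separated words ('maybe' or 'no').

Start: bits=0000000000000
Op 1: insert hen -> sets bits 4 11 -> bits=0000100000010
Op 2: insert ant -> sets bits 5 6 -> bits=0000111000010
Op 3: insert bat -> sets bits 4 10 -> bits=0000111000110
Op 4: query fox -> checks bit8=0, bit10=1 (has a 0) -> no
Op 5: insert fox -> sets bits 8 10 -> bits=0000111010110
Op 6: query fox -> checks bit8=1, bit10=1 (all 1) -> maybe
Op 7: insert jay -> sets bits 12 -> bits=0000111010111
Op 8: query ant -> checks bit5=1, bit6=1 (all 1) -> maybe
Query results in order: no maybe maybe

Answer: no maybe maybe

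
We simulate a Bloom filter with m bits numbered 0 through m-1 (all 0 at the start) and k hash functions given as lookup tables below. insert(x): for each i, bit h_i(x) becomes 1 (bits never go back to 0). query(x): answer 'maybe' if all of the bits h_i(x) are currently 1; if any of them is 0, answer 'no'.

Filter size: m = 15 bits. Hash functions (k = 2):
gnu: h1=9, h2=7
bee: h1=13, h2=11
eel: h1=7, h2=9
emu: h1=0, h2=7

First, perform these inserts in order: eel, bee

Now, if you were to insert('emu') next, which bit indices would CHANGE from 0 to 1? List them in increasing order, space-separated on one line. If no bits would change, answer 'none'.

Answer: 0

Derivation:
Start: bits=000000000000000
After insert 'eel': sets bits 7 9 -> bits=000000010100000
After insert 'bee': sets bits 11 13 -> bits=000000010101010
insert 'emu' would touch bits 0 7; currently bit0=0, bit7=1
Bits that are 0 among those (would change 0->1): 0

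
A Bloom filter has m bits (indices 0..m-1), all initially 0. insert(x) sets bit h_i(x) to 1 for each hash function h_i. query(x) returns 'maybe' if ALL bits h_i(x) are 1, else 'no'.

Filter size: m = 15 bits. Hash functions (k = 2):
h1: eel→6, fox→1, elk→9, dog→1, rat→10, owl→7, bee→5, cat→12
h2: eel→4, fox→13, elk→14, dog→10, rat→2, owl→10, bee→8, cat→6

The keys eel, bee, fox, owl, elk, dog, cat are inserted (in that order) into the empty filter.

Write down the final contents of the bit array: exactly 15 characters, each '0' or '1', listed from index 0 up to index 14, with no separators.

Start: bits=000000000000000
After insert 'eel': sets bits 4 6 -> bits=000010100000000
After insert 'bee': sets bits 5 8 -> bits=000011101000000
After insert 'fox': sets bits 1 13 -> bits=010011101000010
After insert 'owl': sets bits 7 10 -> bits=010011111010010
After insert 'elk': sets bits 9 14 -> bits=010011111110011
After insert 'dog': sets bits 1 10 -> bits=010011111110011
After insert 'cat': sets bits 6 12 -> bits=010011111110111

Answer: 010011111110111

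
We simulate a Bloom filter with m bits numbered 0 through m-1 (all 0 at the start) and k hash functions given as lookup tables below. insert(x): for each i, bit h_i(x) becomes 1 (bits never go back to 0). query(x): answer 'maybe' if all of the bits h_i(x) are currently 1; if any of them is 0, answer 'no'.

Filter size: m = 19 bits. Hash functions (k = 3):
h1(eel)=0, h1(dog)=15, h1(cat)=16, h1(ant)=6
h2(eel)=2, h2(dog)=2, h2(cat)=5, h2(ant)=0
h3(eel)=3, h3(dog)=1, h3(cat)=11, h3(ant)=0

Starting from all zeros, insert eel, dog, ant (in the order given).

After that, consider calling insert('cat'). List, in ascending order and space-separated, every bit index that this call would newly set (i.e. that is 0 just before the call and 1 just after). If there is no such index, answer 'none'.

Answer: 5 11 16

Derivation:
Start: bits=0000000000000000000
After insert 'eel': sets bits 0 2 3 -> bits=1011000000000000000
After insert 'dog': sets bits 1 2 15 -> bits=1111000000000001000
After insert 'ant': sets bits 0 6 -> bits=1111001000000001000
insert 'cat' would touch bits 5 11 16; currently bit5=0, bit11=0, bit16=0
Bits that are 0 among those (would change 0->1): 5 11 16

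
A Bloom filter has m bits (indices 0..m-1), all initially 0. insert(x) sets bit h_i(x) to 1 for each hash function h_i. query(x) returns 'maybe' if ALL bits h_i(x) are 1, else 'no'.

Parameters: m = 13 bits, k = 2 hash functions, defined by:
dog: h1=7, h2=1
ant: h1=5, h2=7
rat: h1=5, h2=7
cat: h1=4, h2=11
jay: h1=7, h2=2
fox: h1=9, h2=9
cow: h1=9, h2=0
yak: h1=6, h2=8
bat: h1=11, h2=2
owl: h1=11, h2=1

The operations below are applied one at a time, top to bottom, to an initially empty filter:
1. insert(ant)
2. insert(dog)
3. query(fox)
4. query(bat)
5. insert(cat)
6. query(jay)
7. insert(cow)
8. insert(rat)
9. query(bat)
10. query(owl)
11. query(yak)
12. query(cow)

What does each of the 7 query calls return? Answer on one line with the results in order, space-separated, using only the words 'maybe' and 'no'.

Start: bits=0000000000000
Op 1: insert ant -> sets bits 5 7 -> bits=0000010100000
Op 2: insert dog -> sets bits 1 7 -> bits=0100010100000
Op 3: query fox -> checks bit9=0 (has a 0) -> no
Op 4: query bat -> checks bit2=0, bit11=0 (has a 0) -> no
Op 5: insert cat -> sets bits 4 11 -> bits=0100110100010
Op 6: query jay -> checks bit2=0, bit7=1 (has a 0) -> no
Op 7: insert cow -> sets bits 0 9 -> bits=1100110101010
Op 8: insert rat -> sets bits 5 7 -> bits=1100110101010
Op 9: query bat -> checks bit2=0, bit11=1 (has a 0) -> no
Op 10: query owl -> checks bit1=1, bit11=1 (all 1) -> maybe
Op 11: query yak -> checks bit6=0, bit8=0 (has a 0) -> no
Op 12: query cow -> checks bit0=1, bit9=1 (all 1) -> maybe
Query results in order: no no no no maybe no maybe

Answer: no no no no maybe no maybe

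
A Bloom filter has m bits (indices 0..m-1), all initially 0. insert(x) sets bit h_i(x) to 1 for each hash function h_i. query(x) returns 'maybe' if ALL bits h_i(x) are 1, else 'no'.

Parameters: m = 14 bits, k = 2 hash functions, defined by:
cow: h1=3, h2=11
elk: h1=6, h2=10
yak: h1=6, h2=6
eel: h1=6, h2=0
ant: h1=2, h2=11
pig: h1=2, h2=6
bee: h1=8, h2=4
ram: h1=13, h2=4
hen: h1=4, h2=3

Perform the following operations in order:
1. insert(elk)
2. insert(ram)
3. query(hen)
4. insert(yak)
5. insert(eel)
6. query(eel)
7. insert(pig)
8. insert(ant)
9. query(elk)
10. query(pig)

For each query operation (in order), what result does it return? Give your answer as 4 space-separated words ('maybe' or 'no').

Answer: no maybe maybe maybe

Derivation:
Start: bits=00000000000000
Op 1: insert elk -> sets bits 6 10 -> bits=00000010001000
Op 2: insert ram -> sets bits 4 13 -> bits=00001010001001
Op 3: query hen -> checks bit3=0, bit4=1 (has a 0) -> no
Op 4: insert yak -> sets bits 6 -> bits=00001010001001
Op 5: insert eel -> sets bits 0 6 -> bits=10001010001001
Op 6: query eel -> checks bit0=1, bit6=1 (all 1) -> maybe
Op 7: insert pig -> sets bits 2 6 -> bits=10101010001001
Op 8: insert ant -> sets bits 2 11 -> bits=10101010001101
Op 9: query elk -> checks bit6=1, bit10=1 (all 1) -> maybe
Op 10: query pig -> checks bit2=1, bit6=1 (all 1) -> maybe
Query results in order: no maybe maybe maybe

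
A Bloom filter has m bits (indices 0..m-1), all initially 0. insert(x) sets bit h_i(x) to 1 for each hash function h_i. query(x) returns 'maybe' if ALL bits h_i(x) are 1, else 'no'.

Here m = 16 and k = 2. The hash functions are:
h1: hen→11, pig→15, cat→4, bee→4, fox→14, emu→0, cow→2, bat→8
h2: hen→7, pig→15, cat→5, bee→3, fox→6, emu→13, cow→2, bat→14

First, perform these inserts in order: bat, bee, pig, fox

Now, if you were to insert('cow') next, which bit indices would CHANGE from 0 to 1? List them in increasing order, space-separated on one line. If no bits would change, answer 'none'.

Start: bits=0000000000000000
After insert 'bat': sets bits 8 14 -> bits=0000000010000010
After insert 'bee': sets bits 3 4 -> bits=0001100010000010
After insert 'pig': sets bits 15 -> bits=0001100010000011
After insert 'fox': sets bits 6 14 -> bits=0001101010000011
insert 'cow' would touch bits 2; currently bit2=0
Bits that are 0 among those (would change 0->1): 2

Answer: 2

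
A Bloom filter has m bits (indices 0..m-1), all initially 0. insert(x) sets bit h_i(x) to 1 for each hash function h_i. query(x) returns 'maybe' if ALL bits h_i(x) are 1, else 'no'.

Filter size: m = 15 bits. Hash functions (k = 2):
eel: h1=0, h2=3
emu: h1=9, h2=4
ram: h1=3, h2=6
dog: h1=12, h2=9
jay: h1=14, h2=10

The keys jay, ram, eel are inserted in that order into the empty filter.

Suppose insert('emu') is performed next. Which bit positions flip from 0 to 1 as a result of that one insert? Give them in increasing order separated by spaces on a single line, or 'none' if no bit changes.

Answer: 4 9

Derivation:
Start: bits=000000000000000
After insert 'jay': sets bits 10 14 -> bits=000000000010001
After insert 'ram': sets bits 3 6 -> bits=000100100010001
After insert 'eel': sets bits 0 3 -> bits=100100100010001
insert 'emu' would touch bits 4 9; currently bit4=0, bit9=0
Bits that are 0 among those (would change 0->1): 4 9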